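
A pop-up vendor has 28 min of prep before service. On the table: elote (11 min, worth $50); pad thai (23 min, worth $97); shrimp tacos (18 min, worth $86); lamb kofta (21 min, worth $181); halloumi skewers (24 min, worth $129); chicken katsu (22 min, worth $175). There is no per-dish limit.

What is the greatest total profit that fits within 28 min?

181

Best packing: lamb kofta — 21 min, 181 total.
Nothing else within 28 min beats 181.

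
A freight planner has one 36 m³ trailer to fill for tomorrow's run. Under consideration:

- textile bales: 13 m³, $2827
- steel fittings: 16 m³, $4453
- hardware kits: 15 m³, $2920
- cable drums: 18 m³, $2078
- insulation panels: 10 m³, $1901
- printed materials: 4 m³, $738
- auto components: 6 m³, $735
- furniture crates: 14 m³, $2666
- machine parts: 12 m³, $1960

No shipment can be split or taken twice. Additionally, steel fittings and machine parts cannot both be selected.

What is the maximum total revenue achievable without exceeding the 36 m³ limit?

8111

A density-first pass picks textile bales + steel fittings + printed materials — 8018 at 33 m³.
Dropping textile bales frees 13 m³; slotting in hardware kits (15 m³) lifts the total to 8111 at 35 m³.
Runner-up textile bales + steel fittings + printed materials tops out at 8018.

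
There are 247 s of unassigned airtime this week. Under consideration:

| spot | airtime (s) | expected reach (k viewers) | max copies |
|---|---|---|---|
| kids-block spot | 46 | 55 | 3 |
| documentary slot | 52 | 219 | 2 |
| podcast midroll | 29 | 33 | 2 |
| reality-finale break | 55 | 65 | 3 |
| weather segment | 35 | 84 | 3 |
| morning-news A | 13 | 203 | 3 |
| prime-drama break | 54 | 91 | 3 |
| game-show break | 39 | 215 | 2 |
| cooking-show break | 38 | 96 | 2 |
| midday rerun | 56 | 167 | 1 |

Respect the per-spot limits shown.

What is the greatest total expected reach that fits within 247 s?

1477

2×documentary slot + 3×morning-news A + 2×game-show break uses 221 of the 247 s and totals 1477.
Nothing else within 247 s beats 1477.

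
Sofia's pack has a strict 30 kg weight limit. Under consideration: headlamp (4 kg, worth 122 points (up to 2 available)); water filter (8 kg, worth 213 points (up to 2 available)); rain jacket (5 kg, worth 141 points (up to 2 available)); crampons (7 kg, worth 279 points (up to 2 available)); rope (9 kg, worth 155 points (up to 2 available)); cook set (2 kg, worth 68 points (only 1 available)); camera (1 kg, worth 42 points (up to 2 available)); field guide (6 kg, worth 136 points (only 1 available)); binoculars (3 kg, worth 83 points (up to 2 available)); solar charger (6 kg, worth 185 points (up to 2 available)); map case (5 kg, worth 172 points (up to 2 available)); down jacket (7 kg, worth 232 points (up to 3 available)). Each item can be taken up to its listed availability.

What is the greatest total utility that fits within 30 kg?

Ranking by ratio (utility/kg): camera 42.00, crampons 39.86, map case 34.40, cook set 34.00.
Filling by ratio: 2×crampons + cook set + 2×camera + 2×map case for 1054, with 2 kg left unused.
The 5 kg tied up in map case is better spent on down jacket — total rises to 1114 (30 kg).

1114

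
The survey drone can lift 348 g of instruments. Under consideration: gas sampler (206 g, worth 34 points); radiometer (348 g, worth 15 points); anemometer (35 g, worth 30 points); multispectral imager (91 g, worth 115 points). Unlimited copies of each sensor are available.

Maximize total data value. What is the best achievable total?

405

Density check — multispectral imager 1.26, anemometer 0.86, gas sampler 0.17, radiometer 0.04 are the best per g.
Taking 2×anemometer + 3×multispectral imager: 343 g used, 405 in data value.
That's the maximum — no swap from here does better than 405.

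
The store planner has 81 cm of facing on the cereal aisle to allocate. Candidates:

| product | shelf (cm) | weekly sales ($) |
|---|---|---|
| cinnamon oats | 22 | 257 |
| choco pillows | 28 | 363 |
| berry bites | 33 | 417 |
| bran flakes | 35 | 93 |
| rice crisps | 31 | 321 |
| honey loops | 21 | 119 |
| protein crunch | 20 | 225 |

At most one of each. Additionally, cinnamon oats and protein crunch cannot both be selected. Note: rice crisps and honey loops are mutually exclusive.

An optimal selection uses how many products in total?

3

The maximum weekly sales within 81 cm is 1005.
choco pillows + berry bites + protein crunch hits 1005 at 81 cm.
Any selection reaching 1005 contains exactly 3 products.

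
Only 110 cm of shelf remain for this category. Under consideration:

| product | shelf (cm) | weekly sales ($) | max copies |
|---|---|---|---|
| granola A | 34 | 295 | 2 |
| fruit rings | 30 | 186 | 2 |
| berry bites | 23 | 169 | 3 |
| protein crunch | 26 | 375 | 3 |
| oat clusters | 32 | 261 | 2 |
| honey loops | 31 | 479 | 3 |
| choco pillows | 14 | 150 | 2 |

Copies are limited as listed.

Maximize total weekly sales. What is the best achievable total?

A density-first pass picks 3×honey loops + choco pillows — 1587 at 107 cm.
The 76 cm tied up in 2×honey loops and choco pillows is better spent on 3×protein crunch — total rises to 1604 (109 cm).
The spare 1 cm is too small for any remaining product, and no exchange beats 1604.

1604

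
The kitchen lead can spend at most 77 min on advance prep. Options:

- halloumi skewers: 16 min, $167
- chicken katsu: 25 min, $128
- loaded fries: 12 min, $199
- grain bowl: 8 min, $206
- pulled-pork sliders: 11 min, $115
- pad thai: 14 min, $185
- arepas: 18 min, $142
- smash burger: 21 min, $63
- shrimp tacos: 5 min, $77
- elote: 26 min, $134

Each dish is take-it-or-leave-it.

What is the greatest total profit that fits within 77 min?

976

The ratio heuristic lands on halloumi skewers + loaded fries + grain bowl + pulled-pork sliders + pad thai + shrimp tacos (949) but leaves 11 min idle.
The 11 min tied up in pulled-pork sliders is better spent on arepas — total rises to 976 (73 min).
An exhaustive check of the 1024 subsets confirms 976.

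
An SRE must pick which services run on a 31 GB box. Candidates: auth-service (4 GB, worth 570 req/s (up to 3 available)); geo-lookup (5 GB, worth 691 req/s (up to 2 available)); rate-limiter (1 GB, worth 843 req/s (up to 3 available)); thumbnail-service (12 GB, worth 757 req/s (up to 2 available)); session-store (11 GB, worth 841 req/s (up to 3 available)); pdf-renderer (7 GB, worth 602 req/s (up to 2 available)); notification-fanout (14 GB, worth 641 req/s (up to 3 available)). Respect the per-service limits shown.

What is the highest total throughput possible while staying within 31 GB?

The ratio heuristic lands on 3×auth-service + 2×geo-lookup + 3×rate-limiter (5621) but leaves 6 GB idle.
Dropping geo-lookup frees 5 GB; slotting in session-store (11 GB) lifts the total to 5771 at 31 GB.
No other feasible combination exceeds 5771.

5771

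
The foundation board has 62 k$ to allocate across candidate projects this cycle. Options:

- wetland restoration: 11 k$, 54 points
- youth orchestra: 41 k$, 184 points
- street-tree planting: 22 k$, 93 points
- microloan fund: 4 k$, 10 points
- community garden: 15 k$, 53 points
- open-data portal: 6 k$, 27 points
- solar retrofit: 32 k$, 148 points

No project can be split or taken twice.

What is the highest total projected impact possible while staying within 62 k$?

275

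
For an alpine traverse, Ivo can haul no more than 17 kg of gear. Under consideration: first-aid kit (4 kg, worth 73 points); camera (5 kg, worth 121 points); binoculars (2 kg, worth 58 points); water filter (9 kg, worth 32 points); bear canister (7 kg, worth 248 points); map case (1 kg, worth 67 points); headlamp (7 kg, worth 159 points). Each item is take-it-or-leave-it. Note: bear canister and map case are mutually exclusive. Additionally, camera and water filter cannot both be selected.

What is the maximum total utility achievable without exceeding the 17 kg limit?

465

Binoculars + bear canister + headlamp uses 16 of the 17 kg and totals 465.
Every other selection either busts 17 kg or breaks a pairing rule or fails to beat 465.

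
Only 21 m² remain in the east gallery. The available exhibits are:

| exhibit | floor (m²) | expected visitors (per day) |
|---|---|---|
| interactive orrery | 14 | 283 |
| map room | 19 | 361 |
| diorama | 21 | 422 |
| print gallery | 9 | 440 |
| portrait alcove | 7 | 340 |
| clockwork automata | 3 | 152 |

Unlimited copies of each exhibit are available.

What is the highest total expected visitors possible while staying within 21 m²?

1064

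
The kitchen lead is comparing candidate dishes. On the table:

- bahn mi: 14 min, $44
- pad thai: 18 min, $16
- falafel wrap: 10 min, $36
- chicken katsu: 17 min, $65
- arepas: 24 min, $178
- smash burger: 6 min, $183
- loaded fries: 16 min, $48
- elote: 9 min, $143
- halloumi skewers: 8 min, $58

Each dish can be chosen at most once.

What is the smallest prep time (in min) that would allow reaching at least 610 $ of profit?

63

Minimise min subject to total profit ≥ 610.
arepas + smash burger + loaded fries + elote + halloumi skewers: 610 profit at 63 min.
No combination under 63 min hits 610.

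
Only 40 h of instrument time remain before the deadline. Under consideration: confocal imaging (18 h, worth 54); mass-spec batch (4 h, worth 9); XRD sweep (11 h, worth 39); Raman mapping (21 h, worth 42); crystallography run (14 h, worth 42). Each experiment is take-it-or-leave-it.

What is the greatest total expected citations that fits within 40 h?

105

Greedy by ratio would take confocal imaging + mass-spec batch + XRD sweep: 33 h used, total 102.
The 11 h tied up in XRD sweep is better spent on crystallography run — total rises to 105 (36 h).
Next best is confocal imaging + mass-spec batch + XRD sweep at 102 (33 h) — short by 3.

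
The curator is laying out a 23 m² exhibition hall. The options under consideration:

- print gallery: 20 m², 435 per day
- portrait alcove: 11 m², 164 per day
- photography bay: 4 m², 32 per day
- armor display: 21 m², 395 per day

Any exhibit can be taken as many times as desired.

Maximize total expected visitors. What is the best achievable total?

435

Best packing: print gallery — 20 m², 435 total.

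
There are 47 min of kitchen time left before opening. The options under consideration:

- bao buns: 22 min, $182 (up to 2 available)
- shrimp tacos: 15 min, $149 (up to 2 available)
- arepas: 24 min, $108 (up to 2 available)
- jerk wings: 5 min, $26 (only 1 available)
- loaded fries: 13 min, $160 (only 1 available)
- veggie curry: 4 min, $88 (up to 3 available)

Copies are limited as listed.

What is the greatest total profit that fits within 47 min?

Greedy by ratio would take shrimp tacos + jerk wings + loaded fries + 3×veggie curry: 45 min used, total 599.
Replace shrimp tacos and jerk wings with bao buns: the trade gains 7 net, giving 606 at 47 min.
Nothing else within 47 min beats 606.

606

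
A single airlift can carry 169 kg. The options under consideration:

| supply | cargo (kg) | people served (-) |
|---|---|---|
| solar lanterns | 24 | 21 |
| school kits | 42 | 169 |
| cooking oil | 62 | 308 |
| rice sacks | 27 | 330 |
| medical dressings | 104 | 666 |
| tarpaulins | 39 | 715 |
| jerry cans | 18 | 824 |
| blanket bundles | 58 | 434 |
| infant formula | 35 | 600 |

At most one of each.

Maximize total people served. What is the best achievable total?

2638

Taking school kits + rice sacks + tarpaulins + jerry cans + infant formula: 161 kg used, 2638 in people served.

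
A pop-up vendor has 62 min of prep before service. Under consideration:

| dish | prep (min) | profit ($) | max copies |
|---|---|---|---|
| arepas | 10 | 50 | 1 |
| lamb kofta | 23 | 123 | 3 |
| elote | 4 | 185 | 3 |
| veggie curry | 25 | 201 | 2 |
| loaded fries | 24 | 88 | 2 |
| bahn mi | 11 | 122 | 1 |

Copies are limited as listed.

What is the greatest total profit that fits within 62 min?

By profit per min: elote 46.25, bahn mi 11.09, veggie curry 8.04, lamb kofta 5.35 lead.
The ratio heuristic lands on arepas + 3×elote + veggie curry + bahn mi (928) but leaves 4 min idle.
The 21 min tied up in arepas and bahn mi is better spent on veggie curry — total rises to 957 (62 min).
That's the maximum — no swap from here does better than 957.

957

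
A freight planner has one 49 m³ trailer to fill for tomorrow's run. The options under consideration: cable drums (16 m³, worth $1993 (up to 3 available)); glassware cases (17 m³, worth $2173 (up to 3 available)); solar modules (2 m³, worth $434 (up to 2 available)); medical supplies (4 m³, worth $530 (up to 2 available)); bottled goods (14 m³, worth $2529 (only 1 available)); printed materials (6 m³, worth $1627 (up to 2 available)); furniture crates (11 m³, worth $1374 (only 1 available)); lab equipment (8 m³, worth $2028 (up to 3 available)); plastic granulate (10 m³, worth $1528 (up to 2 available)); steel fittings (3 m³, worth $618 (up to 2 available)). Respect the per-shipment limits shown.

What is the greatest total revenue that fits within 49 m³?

11538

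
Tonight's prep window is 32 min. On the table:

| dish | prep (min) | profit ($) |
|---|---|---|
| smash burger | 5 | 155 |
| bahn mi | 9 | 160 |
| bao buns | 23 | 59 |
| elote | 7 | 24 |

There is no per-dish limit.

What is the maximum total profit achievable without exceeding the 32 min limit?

930

Density check — smash burger 31.00, bahn mi 17.78, elote 3.43, bao buns 2.57 are the best per min.
Best packing: 6×smash burger — 30 min, 930 total.
Nothing else within 32 min beats 930.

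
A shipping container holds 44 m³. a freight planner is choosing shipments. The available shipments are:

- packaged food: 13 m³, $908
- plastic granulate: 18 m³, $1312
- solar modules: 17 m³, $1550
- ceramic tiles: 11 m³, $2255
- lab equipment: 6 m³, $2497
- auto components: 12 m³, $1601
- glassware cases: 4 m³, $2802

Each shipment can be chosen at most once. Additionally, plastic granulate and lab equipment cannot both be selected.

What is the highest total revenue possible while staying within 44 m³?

9155

Best packing: ceramic tiles + lab equipment + auto components + glassware cases — 33 m³, 9155 total.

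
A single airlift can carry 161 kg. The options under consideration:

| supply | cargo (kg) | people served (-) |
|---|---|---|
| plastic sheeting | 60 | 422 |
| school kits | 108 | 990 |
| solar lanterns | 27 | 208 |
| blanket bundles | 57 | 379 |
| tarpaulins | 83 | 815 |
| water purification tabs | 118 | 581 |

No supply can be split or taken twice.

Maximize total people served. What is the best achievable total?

A density-first pass picks solar lanterns + tarpaulins — 1023 at 110 kg.
The 27 kg tied up in solar lanterns is better spent on plastic sheeting — total rises to 1237 (143 kg).
An exhaustive check of the 64 subsets confirms 1237.

1237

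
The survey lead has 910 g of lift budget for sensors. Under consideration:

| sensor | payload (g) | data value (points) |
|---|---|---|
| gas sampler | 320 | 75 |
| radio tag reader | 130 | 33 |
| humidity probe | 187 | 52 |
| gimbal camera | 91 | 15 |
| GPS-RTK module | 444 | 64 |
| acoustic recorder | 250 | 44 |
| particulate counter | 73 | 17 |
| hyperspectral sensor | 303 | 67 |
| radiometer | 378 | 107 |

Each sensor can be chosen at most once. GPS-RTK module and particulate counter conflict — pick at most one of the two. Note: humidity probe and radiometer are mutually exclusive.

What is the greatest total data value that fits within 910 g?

232

Best packing: gas sampler + radio tag reader + particulate counter + radiometer — 901 g, 232 total.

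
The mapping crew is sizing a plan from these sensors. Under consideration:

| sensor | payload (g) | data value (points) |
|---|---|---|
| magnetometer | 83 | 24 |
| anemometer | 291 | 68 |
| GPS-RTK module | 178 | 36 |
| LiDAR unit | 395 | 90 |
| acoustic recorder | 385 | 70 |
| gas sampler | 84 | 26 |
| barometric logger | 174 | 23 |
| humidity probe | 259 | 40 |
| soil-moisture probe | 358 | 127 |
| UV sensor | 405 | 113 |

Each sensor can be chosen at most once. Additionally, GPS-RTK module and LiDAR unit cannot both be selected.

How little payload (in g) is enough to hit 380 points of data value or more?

1325

Look for the lowest-payload combination reaching 380.
magnetometer + LiDAR unit + gas sampler + soil-moisture probe + UV sensor reaches 380 using 1325 g.
Any bundle with less than 1325 g falls short of 380.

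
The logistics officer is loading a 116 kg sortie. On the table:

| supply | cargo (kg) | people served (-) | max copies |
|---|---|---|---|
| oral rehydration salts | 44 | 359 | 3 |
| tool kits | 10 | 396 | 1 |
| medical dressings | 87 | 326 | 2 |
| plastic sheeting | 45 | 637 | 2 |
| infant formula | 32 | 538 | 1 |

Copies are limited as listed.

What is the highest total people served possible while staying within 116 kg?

By people served per kg: tool kits 39.60, infant formula 16.81, plastic sheeting 14.16 lead.
Filling by ratio: tool kits + plastic sheeting + infant formula for 1571, with 29 kg left unused.
Dropping infant formula frees 32 kg; slotting in plastic sheeting (45 kg) lifts the total to 1670 at 100 kg.

1670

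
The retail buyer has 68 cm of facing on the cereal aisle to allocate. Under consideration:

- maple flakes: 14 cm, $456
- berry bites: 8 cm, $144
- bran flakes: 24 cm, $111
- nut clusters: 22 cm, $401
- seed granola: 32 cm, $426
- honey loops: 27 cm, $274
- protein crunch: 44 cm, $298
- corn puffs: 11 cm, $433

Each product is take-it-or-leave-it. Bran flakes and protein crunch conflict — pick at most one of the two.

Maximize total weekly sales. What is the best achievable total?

Ranking by ratio (weekly sales/cm): corn puffs 39.36, maple flakes 32.57, nut clusters 18.23.
Greedy by ratio would take maple flakes + berry bites + nut clusters + corn puffs: 55 cm used, total 1434.
Dropping nut clusters frees 22 cm; slotting in seed granola (32 cm) lifts the total to 1459 at 65 cm.
An exhaustive check of the 256 subsets confirms 1459.

1459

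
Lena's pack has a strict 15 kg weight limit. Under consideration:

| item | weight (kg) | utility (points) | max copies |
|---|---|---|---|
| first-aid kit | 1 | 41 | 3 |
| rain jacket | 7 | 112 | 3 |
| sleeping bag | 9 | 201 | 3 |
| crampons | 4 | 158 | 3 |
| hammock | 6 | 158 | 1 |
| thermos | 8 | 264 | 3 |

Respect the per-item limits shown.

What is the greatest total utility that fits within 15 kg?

597

Ranking by ratio (utility/kg): first-aid kit 41.00, crampons 39.50, thermos 33.00, hammock 26.33.
3×first-aid kit + 3×crampons uses 15 of the 15 kg and totals 597.
That's the maximum — no swap from here does better than 597.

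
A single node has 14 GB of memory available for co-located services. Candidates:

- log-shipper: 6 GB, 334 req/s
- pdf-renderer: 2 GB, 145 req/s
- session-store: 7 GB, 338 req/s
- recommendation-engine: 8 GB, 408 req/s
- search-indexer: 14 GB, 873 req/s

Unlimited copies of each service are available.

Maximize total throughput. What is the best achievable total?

Ranking by ratio (throughput/GB): pdf-renderer 72.50, search-indexer 62.36, log-shipper 55.67, recommendation-engine 51.00.
Best packing: 7×pdf-renderer — 14 GB, 1015 total.
Nothing else within 14 GB beats 1015.

1015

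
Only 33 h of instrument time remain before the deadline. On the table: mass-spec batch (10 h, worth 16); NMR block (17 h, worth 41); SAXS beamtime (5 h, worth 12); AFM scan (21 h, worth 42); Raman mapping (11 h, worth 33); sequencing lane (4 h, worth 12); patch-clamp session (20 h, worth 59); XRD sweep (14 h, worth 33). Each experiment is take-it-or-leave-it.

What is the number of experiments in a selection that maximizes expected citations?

2

The maximum expected citations within 33 h is 92.
Raman mapping + patch-clamp session hits 92 at 31 h.
Every optimal selection uses 2 experiments.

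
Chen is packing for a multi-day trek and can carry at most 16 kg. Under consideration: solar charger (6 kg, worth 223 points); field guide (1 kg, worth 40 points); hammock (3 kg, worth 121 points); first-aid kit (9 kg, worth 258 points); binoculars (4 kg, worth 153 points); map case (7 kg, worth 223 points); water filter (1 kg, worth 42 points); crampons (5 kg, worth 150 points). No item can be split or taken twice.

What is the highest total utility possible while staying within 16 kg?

By utility per kg: water filter 42.00, hammock 40.33, field guide 40.00, binoculars 38.25 lead.
The ratio ordering already packs tightly: solar charger + field guide + hammock + binoculars + water filter, 15 kg, 579.

579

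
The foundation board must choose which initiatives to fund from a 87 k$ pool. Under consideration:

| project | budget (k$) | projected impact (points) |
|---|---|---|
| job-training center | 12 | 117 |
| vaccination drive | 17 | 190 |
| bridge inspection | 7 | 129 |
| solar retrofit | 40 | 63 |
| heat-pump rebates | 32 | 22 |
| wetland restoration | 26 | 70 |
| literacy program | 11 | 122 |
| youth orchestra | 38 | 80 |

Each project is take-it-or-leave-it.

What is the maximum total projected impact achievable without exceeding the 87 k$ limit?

638

Filling by ratio: job-training center + vaccination drive + bridge inspection + wetland restoration + literacy program for 628, with 14 k$ left unused.
Dropping wetland restoration frees 26 k$; slotting in youth orchestra (38 k$) lifts the total to 638 at 85 k$.
No other feasible combination exceeds 638.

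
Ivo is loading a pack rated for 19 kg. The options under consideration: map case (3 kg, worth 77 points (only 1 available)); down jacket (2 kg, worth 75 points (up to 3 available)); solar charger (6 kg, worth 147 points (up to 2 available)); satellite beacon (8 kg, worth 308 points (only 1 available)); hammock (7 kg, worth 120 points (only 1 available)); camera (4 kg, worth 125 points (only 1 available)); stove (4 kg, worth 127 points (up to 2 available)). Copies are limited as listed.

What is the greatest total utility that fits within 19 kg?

Greedy by ratio would take 3×down jacket + satellite beacon + stove: 18 kg used, total 660.
Replace down jacket with map case: the trade gains 2 net, giving 662 at 19 kg.
That's the maximum — no swap from here does better than 662.

662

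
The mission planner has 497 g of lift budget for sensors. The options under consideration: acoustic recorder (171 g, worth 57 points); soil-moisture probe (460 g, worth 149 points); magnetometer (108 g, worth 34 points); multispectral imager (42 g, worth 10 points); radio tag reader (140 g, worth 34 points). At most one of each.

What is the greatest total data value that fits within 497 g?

149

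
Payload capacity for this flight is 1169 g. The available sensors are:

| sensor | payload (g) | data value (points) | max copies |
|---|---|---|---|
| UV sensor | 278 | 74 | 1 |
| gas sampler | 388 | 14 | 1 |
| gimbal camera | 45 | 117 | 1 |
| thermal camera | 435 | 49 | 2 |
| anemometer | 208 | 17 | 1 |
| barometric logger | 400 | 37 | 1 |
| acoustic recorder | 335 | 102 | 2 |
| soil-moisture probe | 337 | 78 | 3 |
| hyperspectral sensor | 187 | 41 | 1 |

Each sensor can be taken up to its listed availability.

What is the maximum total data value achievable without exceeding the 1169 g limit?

The ratio heuristic lands on UV sensor + gimbal camera + 2×acoustic recorder (395) but leaves 176 g idle.
The 278 g tied up in UV sensor is better spent on soil-moisture probe — total rises to 399 (1052 g).
Every other selection either busts 1169 g or exceeds an availability limit or fails to beat 399.

399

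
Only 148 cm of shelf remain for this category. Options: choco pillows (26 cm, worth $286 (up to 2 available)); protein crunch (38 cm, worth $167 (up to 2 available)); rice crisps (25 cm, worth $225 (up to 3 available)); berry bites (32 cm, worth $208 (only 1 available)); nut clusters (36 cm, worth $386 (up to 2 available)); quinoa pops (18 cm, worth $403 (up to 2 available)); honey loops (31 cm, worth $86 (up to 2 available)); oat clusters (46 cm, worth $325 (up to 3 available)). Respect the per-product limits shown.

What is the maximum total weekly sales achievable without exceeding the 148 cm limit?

Taking the top-ratio products first gives 2×choco pillows + nut clusters + 2×quinoa pops for 1764 (124 cm).
Replace choco pillows with 2×rice crisps: the trade gains 164 net, giving 1928 at 148 cm.
No other feasible combination exceeds 1928.

1928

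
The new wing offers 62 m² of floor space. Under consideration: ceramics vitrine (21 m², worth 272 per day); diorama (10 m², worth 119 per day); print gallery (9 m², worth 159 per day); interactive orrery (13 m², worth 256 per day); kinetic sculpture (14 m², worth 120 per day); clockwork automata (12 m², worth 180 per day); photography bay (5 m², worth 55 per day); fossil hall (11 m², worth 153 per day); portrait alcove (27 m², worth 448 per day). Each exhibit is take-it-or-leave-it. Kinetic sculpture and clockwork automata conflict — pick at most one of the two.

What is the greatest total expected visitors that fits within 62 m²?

The ratio ordering already packs tightly: print gallery + interactive orrery + clockwork automata + portrait alcove, 61 m², 1043.
Every other selection either busts 62 m² or breaks a pairing rule or fails to beat 1043.

1043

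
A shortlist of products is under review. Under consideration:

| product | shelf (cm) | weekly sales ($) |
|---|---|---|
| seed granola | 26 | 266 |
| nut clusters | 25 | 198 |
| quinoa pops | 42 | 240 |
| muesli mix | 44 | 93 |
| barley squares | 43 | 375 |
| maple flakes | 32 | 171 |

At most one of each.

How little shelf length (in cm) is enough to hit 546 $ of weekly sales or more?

68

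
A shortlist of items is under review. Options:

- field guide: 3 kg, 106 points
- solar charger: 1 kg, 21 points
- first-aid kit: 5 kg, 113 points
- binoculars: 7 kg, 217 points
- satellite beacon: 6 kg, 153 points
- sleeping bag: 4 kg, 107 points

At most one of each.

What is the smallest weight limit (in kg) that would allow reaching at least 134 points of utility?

6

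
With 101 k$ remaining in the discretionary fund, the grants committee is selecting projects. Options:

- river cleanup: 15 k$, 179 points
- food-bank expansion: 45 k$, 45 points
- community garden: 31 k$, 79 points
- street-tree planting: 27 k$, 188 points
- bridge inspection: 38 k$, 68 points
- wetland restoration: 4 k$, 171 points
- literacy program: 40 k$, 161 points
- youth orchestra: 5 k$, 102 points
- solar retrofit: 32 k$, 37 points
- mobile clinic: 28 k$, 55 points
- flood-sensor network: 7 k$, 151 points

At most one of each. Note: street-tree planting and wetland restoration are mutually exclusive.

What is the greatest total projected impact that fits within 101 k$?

819

By projected impact per k$: wetland restoration 42.75, flood-sensor network 21.57, youth orchestra 20.40, river cleanup 11.93 lead.
Best packing: river cleanup + wetland restoration + literacy program + youth orchestra + mobile clinic + flood-sensor network — 99 k$, 819 total.
Every other selection either busts 101 k$ or breaks a pairing rule or fails to beat 819.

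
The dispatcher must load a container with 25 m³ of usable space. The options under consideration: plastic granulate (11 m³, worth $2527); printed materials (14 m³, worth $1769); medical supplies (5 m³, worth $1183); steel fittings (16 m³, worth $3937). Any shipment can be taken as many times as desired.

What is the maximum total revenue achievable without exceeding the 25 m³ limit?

5915

By revenue per m³: steel fittings 246.06, medical supplies 236.60, plastic granulate 229.73, printed materials 126.36 lead.
Filling by ratio: medical supplies + steel fittings for 5120, with 4 m³ left unused.
Replace steel fittings with 4×medical supplies: the trade gains 795 net, giving 5915 at 25 m³.
Every other selection either busts 25 m³ or fails to beat 5915.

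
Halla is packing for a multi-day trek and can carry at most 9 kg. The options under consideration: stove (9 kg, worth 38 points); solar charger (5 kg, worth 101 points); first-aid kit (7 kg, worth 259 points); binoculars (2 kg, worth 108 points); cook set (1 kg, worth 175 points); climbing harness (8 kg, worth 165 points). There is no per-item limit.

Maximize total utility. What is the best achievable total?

1575

Best packing: 9×cook set — 9 kg, 1575 total.
Every other selection either busts 9 kg or fails to beat 1575.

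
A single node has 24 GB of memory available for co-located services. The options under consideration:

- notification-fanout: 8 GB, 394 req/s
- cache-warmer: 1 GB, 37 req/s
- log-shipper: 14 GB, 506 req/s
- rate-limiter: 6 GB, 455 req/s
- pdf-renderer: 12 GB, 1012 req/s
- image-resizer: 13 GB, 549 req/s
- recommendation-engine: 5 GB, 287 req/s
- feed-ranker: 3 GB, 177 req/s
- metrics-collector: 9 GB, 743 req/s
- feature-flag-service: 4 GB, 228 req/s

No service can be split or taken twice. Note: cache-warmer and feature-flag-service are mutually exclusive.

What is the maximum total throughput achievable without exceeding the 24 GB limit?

The ratio ordering already packs tightly: pdf-renderer + feed-ranker + metrics-collector, 24 GB, 1932.
Next best is cache-warmer + pdf-renderer + metrics-collector at 1792 (22 GB) — short by 140.

1932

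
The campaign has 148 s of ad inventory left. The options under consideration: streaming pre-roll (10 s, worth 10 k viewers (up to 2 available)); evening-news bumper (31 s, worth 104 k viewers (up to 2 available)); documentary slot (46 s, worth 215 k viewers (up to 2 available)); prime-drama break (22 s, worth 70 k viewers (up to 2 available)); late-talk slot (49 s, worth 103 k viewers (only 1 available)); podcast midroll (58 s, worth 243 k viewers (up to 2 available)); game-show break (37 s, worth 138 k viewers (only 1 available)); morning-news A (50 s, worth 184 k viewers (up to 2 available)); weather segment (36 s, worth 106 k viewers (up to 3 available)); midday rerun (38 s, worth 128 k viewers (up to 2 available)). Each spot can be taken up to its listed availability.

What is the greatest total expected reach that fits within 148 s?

614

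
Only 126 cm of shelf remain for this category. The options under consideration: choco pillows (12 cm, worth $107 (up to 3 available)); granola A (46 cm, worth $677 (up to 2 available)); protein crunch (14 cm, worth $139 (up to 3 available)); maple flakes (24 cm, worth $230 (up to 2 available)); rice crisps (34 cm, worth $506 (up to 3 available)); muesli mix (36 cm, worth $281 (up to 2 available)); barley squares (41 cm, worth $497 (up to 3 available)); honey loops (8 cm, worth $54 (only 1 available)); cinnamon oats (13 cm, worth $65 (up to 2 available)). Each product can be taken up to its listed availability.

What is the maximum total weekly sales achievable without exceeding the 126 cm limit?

A density-first pass picks protein crunch + 3×rice crisps + honey loops — 1711 at 124 cm.
Dropping protein crunch and 2×rice crisps and honey loops frees 90 cm; slotting in 2×granola A (92 cm) lifts the total to 1860 at 126 cm.
Every other selection either busts 126 cm or exceeds an availability limit or fails to beat 1860.

1860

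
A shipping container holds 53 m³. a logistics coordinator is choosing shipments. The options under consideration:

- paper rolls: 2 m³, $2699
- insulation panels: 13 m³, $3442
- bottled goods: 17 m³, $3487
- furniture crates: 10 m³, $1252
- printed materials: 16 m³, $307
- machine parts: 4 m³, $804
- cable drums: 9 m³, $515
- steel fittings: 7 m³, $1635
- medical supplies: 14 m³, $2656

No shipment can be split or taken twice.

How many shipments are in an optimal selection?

Optimal total is 13919.
One optimal bundle: paper rolls + insulation panels + bottled goods + steel fittings + medical supplies (53 m³).
Every optimal selection uses 5 shipments.

5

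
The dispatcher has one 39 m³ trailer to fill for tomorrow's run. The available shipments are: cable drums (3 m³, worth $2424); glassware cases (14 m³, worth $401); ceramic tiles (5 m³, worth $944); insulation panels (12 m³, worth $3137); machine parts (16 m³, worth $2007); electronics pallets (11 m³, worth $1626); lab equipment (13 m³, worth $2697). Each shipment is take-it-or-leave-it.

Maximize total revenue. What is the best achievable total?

A density-first pass picks cable drums + ceramic tiles + insulation panels + lab equipment — 9202 at 33 m³.
The 5 m³ tied up in ceramic tiles is better spent on electronics pallets — total rises to 9884 (39 m³).
Runner-up cable drums + ceramic tiles + insulation panels + lab equipment tops out at 9202.

9884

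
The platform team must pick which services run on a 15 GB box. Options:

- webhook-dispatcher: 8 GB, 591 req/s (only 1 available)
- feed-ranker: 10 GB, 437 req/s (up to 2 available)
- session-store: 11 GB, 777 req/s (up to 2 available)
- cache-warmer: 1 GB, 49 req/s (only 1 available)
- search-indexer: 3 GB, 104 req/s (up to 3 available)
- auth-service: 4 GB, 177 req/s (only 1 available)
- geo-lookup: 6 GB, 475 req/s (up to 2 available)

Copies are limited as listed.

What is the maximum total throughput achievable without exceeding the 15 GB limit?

1115

Greedy by ratio would take cache-warmer + 2×geo-lookup: 13 GB used, total 999.
The 6 GB tied up in geo-lookup is better spent on webhook-dispatcher — total rises to 1115 (15 GB).
No other feasible combination exceeds 1115.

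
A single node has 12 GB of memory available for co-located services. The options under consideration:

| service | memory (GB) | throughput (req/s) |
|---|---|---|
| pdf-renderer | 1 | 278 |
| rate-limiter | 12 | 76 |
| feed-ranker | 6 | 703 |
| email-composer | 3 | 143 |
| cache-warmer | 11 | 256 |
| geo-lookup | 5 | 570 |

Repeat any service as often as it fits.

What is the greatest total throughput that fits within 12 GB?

3336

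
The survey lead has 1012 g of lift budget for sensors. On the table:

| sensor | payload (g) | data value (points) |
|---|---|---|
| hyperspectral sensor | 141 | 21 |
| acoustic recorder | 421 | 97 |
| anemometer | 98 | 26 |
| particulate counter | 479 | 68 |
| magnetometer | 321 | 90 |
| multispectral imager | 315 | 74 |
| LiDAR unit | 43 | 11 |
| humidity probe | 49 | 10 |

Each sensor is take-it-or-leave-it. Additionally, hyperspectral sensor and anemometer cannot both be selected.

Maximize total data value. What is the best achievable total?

By data value per g: magnetometer 0.28, anemometer 0.27, LiDAR unit 0.26, multispectral imager 0.23 lead.
Taking acoustic recorder + anemometer + magnetometer + LiDAR unit + humidity probe: 932 g used, 234 in data value.

234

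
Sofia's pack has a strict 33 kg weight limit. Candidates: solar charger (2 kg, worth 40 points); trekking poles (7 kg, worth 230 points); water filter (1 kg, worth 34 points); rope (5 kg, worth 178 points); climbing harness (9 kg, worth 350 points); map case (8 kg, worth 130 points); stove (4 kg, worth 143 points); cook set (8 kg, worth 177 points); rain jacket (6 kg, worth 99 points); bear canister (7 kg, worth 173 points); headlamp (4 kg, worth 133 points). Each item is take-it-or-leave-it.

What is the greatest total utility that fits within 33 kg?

Ranking by ratio (utility/kg): climbing harness 38.89, stove 35.75, rope 35.60, water filter 34.00.
Trekking poles + water filter + rope + climbing harness + stove + bear canister uses 33 of the 33 kg and totals 1108.

1108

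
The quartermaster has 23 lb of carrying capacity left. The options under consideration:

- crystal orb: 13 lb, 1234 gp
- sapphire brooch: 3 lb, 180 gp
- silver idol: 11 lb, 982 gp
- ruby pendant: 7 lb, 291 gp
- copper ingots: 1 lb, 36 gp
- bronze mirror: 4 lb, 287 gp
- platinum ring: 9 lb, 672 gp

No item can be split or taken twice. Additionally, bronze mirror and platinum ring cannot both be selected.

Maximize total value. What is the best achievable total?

Crystal orb + copper ingots + platinum ring uses 23 of the 23 lb and totals 1942.

1942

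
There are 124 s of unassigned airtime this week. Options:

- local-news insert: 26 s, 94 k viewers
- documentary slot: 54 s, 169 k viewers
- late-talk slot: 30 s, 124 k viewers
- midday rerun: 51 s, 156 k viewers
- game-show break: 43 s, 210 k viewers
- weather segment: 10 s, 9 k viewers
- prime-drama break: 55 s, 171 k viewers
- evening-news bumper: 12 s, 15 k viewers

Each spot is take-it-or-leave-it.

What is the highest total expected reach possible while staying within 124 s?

Filling by ratio: local-news insert + late-talk slot + game-show break + weather segment + evening-news bumper for 452, with 3 s left unused.
Dropping local-news insert and weather segment and evening-news bumper frees 48 s; slotting in midday rerun (51 s) lifts the total to 490 at 124 s.
The closest alternative, local-news insert + game-show break + prime-drama break, reaches only 475.

490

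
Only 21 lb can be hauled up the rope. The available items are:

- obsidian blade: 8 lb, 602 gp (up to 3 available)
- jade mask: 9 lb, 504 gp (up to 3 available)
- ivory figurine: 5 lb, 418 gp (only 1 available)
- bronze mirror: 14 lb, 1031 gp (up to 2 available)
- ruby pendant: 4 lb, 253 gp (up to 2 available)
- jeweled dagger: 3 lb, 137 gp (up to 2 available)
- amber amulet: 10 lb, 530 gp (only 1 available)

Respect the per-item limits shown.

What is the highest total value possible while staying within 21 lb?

1622

Best packing: 2×obsidian blade + ivory figurine — 21 lb, 1622 total.
No other feasible combination exceeds 1622.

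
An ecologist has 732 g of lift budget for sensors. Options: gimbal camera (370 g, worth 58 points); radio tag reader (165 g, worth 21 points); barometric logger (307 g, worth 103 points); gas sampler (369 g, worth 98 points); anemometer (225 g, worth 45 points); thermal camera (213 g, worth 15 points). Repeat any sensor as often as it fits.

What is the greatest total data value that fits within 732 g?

206

Ranking by ratio (data value/g): barometric logger 0.34, gas sampler 0.27, anemometer 0.20, gimbal camera 0.16.
Taking 2×barometric logger: 614 g used, 206 in data value.
No other feasible combination exceeds 206.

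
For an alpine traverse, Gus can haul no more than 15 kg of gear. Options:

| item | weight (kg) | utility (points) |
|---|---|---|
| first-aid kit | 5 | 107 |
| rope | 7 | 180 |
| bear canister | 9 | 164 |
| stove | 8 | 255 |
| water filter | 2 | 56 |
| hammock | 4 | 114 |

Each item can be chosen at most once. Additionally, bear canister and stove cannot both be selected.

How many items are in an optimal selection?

Best achievable utility is 435.
For example rope + stove achieves it, using 15 kg.
Every optimal selection uses 2 items.

2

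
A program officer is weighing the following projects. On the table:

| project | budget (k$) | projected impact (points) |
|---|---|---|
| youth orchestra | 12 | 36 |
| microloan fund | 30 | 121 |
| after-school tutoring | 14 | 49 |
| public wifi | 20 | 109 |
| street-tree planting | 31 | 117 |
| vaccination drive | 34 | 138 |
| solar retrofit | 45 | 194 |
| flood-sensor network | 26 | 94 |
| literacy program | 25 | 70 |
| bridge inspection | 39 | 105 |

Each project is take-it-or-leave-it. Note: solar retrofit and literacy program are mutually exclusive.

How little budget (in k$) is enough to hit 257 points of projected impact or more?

62

Need the lightest bundle worth ≥ 257.
youth orchestra + microloan fund + public wifi: 266 projected impact at 62 k$.
Below 62 k$ the best achievable stays under 257.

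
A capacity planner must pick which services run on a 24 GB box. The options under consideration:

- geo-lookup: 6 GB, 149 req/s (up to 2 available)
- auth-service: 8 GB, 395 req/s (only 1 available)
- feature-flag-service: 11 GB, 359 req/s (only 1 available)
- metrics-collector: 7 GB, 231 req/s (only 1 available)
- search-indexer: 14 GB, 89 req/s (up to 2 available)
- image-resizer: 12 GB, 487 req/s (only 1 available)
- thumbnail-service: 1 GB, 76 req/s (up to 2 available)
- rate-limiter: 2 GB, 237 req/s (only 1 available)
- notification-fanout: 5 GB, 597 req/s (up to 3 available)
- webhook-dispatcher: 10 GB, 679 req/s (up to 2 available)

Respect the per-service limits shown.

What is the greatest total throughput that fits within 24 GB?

2262

Filling by ratio: 2×thumbnail-service + rate-limiter + 3×notification-fanout for 2180, with 5 GB left unused.
The 5 GB tied up in notification-fanout is better spent on webhook-dispatcher — total rises to 2262 (24 GB).
That's the maximum — no swap from here does better than 2262.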